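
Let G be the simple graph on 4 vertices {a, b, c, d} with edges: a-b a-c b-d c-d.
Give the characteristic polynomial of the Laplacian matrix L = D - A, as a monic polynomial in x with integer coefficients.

With the vertex order [a, b, c, d], the degrees are [2, 2, 2, 2], giving D = diag(2, 2, 2, 2) and L = D - A. Computing det(xI - L) by cofactor expansion (or equivalently via sum-over-permutations) gives x^4 - 8x^3 + 20x^2 - 16x. The coefficient of x^3 equals -trace(L) = -8, matching the sum of degrees. By the matrix-tree theorem the graph has (1/4) * product of the nonzero eigenvalues = 4 spanning trees.

x^4 - 8x^3 + 20x^2 - 16x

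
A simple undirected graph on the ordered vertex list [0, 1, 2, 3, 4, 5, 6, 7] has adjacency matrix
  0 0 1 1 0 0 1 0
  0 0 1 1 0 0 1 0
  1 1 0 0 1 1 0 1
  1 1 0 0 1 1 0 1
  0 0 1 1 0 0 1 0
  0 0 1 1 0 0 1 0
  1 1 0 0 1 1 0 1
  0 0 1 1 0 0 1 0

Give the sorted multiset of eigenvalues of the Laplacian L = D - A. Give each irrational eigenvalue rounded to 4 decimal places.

With the vertex order [0, 1, 2, 3, 4, 5, 6, 7], the degrees are [3, 3, 5, 5, 3, 3, 5, 3], giving D = diag(3, 3, 5, 5, 3, 3, 5, 3) and L = D - A. L is symmetric positive semidefinite, so every eigenvalue is real and nonnegative. The largest eigenvalue, 8, is at most the vertex count 8.

[0, 3, 3, 3, 3, 5, 5, 8]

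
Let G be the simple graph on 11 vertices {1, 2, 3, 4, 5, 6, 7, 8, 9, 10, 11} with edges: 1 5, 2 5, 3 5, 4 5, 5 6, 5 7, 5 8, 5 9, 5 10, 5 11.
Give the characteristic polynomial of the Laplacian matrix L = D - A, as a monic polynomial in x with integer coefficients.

x^11 - 20x^10 + 135x^9 - 480x^8 + 1050x^7 - 1512x^6 + 1470x^5 - 960x^4 + 405x^3 - 100x^2 + 11x

With the vertex order [1, 2, 3, 4, 5, 6, 7, 8, 9, 10, 11], the degrees are [1, 1, 1, 1, 10, 1, 1, 1, 1, 1, 1], giving D = diag(1, 1, 1, 1, 10, 1, 1, 1, 1, 1, 1) and L = D - A. L has integer entries, so p(x) = det(xI - L) has integer coefficients. Expanding the determinant yields x^11 - 20x^10 + 135x^9 - 480x^8 + 1050x^7 - 1512x^6 + 1470x^5 - 960x^4 + 405x^3 - 100x^2 + 11x. The coefficient of x^10 equals -trace(L) = -20, matching the sum of degrees.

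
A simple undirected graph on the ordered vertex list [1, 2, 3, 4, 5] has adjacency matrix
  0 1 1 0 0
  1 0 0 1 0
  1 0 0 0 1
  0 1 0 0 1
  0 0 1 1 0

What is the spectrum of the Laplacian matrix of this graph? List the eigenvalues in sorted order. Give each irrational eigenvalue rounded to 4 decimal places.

[0, 1.3820, 1.3820, 3.6180, 3.6180]

Each diagonal entry of L is the vertex degree and each off-diagonal entry is -1 where an edge is present, 0 otherwise; in the order [1, 2, 3, 4, 5] the diagonal is [2, 2, 2, 2, 2]. The multiplicity of 0 as a Laplacian eigenvalue equals the number of connected components. The single zero eigenvalue shows the graph is connected.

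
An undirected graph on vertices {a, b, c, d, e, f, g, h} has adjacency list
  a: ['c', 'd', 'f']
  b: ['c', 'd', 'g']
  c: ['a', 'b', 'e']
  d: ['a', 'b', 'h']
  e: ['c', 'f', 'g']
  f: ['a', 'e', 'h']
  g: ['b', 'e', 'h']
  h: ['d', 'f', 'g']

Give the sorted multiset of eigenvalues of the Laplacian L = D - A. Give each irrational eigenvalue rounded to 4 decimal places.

[0, 2, 2, 2, 4, 4, 4, 6]

With the vertex order [a, b, c, d, e, f, g, h], the degrees are [3, 3, 3, 3, 3, 3, 3, 3], giving D = diag(3, 3, 3, 3, 3, 3, 3, 3) and L = D - A. The multiplicity of 0 as a Laplacian eigenvalue equals the number of connected components. The largest eigenvalue, 6, is at most the vertex count 8. By the matrix-tree theorem the graph has (1/8) * product of the nonzero eigenvalues = 384 spanning trees.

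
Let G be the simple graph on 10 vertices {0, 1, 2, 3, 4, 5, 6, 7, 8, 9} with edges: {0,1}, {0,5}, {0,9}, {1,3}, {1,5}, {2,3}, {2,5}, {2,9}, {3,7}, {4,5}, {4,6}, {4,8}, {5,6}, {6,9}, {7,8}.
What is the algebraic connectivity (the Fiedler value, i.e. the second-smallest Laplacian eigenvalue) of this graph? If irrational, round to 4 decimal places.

Each diagonal entry of L is the vertex degree and each off-diagonal entry is -1 where an edge is present, 0 otherwise; in the order [0, 1, 2, 3, 4, 5, 6, 7, 8, 9] the diagonal is [3, 3, 3, 3, 3, 5, 3, 2, 2, 3]. The sorted Laplacian eigenvalues are [0, 0.8299, 1.3761, 2.2480, 2.6889, 3, 4, 4.4812, 4.8671, 6.5088]; the algebraic connectivity is the second entry, 0.8299. The largest eigenvalue, 6.5088, is at most the vertex count 10. The eigenvalues sum to 30, which equals trace(L) = 2|E|.

0.8299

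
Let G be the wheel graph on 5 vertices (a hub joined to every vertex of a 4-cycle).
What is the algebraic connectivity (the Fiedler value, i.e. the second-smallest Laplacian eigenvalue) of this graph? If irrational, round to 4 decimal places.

The graph has 5 vertices and degree multiset [4, 3, 3, 3, 3]; D is the diagonal matrix of degrees and L = D - A. Computing the eigenvalues of L and sorting gives [0, 3, 3, 5, 5]. The Fiedler value lambda_2 = 3 is strictly positive, so the graph is connected.

3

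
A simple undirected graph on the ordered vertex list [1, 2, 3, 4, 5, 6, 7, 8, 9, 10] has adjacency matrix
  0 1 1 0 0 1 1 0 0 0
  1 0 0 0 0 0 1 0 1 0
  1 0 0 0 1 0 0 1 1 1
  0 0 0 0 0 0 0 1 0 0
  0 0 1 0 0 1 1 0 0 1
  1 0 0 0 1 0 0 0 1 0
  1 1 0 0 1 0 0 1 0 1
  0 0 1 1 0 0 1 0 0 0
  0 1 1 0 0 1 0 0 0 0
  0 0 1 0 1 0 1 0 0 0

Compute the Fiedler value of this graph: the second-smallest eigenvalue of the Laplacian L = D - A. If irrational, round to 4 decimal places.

With the vertex order [1, 2, 3, 4, 5, 6, 7, 8, 9, 10], the degrees are [4, 3, 5, 1, 4, 3, 5, 3, 3, 3], giving D = diag(4, 3, 5, 1, 4, 3, 5, 3, 3, 3) and L = D - A. The smallest Laplacian eigenvalue is always 0. The next one, lambda_2 = 0.6459, measures how hard the graph is to disconnect: larger values mean better connectivity. By the matrix-tree theorem the graph has (1/10) * product of the nonzero eigenvalues = 3025 spanning trees. There is one zero in the spectrum, matching the 1 component.

0.6459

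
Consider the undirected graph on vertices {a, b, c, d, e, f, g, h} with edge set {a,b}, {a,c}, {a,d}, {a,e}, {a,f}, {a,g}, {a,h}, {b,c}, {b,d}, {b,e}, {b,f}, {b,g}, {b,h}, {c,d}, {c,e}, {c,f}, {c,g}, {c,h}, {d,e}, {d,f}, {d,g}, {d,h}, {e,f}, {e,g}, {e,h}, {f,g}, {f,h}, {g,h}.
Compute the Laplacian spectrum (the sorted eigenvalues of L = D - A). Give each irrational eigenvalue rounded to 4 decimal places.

Reading degrees in the order [a, b, c, d, e, f, g, h] gives [7, 7, 7, 7, 7, 7, 7, 7]; set D = diag(7, 7, 7, 7, 7, 7, 7, 7) and form L = D - A. Diagonalising L (or applying a numerical eigensolver to the 8x8 matrix) gives the spectrum above. By the matrix-tree theorem the graph has (1/8) * product of the nonzero eigenvalues = 262144 spanning trees. There is one zero in the spectrum, matching the 1 component.

[0, 8, 8, 8, 8, 8, 8, 8]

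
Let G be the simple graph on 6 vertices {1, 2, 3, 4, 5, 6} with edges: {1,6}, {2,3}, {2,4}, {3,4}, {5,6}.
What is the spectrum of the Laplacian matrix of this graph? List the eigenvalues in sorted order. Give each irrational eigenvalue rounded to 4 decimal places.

Each diagonal entry of L is the vertex degree and each off-diagonal entry is -1 where an edge is present, 0 otherwise; in the order [1, 2, 3, 4, 5, 6] the diagonal is [1, 2, 2, 2, 1, 2]. Diagonalising L (or applying a numerical eigensolver to the 6x6 matrix) gives the spectrum above. The 2 zero eigenvalues correspond to the 2 connected components. There are 2 zeros in the spectrum, matching the 2 components.

[0, 0, 1, 3, 3, 3]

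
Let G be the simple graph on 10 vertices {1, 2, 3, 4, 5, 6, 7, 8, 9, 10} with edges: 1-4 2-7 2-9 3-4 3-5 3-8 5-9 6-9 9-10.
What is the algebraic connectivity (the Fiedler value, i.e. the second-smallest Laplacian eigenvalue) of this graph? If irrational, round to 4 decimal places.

Each diagonal entry of L is the vertex degree and each off-diagonal entry is -1 where an edge is present, 0 otherwise; in the order [1, 2, 3, 4, 5, 6, 7, 8, 9, 10] the diagonal is [1, 2, 3, 2, 2, 1, 1, 1, 4, 1]. The smallest Laplacian eigenvalue is always 0. The next one, lambda_2 = 0.1626, measures how hard the graph is to disconnect: larger values mean better connectivity.

0.1626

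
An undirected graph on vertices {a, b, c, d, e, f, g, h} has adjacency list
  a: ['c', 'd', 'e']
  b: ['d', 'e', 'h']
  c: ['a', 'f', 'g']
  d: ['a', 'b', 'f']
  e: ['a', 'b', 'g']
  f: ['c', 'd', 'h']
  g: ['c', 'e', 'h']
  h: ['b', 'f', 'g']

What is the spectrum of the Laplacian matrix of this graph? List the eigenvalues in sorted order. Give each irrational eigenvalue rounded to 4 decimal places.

Reading degrees in the order [a, b, c, d, e, f, g, h] gives [3, 3, 3, 3, 3, 3, 3, 3]; set D = diag(3, 3, 3, 3, 3, 3, 3, 3) and form L = D - A. L is symmetric positive semidefinite, so every eigenvalue is real and nonnegative.

[0, 2, 2, 2, 4, 4, 4, 6]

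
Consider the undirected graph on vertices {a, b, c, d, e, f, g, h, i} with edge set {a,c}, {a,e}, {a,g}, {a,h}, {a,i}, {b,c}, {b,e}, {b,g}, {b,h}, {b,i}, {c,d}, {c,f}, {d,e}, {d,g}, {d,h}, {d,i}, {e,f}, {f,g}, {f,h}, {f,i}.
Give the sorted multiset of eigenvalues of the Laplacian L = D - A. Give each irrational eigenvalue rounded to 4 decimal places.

[0, 4, 4, 4, 4, 5, 5, 5, 9]

Reading degrees in the order [a, b, c, d, e, f, g, h, i] gives [5, 5, 4, 5, 4, 5, 4, 4, 4]; set D = diag(5, 5, 4, 5, 4, 5, 4, 4, 4) and form L = D - A. L is symmetric positive semidefinite, so every eigenvalue is real and nonnegative. The single zero eigenvalue shows the graph is connected. By the matrix-tree theorem the graph has (1/9) * product of the nonzero eigenvalues = 32000 spanning trees. The largest eigenvalue, 9, is at most the vertex count 9.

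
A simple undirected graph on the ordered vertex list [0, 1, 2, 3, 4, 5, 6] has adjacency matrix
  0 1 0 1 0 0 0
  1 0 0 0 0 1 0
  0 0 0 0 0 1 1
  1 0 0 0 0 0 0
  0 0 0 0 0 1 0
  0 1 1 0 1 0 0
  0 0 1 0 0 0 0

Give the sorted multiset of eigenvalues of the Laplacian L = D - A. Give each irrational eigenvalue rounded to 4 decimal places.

Each diagonal entry of L is the vertex degree and each off-diagonal entry is -1 where an edge is present, 0 otherwise; in the order [0, 1, 2, 3, 4, 5, 6] the diagonal is [2, 2, 2, 1, 1, 3, 1]. Diagonalising L (or applying a numerical eigensolver to the 7x7 matrix) gives the spectrum above. The single zero eigenvalue shows the graph is connected. The eigenvalues sum to 12, which equals trace(L) = 2|E|.

[0, 0.2603, 0.6262, 1.4055, 2.2742, 3.0996, 4.3342]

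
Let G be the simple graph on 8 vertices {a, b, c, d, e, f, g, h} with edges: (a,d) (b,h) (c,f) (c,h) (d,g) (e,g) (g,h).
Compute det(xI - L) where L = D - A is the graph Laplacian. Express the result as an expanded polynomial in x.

x^8 - 14x^7 + 76x^6 - 204x^5 + 286x^4 - 204x^3 + 68x^2 - 8x

With the vertex order [a, b, c, d, e, f, g, h], the degrees are [1, 1, 2, 2, 1, 1, 3, 3], giving D = diag(1, 1, 2, 2, 1, 1, 3, 3) and L = D - A. Computing det(xI - L) by cofactor expansion (or equivalently via sum-over-permutations) gives x^8 - 14x^7 + 76x^6 - 204x^5 + 286x^4 - 204x^3 + 68x^2 - 8x. The coefficient of x^7 equals -trace(L) = -14, matching the sum of degrees. The eigenvalues sum to 14, which equals trace(L) = 2|E|.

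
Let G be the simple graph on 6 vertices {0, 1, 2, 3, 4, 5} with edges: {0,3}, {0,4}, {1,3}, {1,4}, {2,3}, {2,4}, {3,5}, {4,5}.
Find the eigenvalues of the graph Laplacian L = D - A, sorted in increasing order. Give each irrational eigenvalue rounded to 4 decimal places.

[0, 2, 2, 2, 4, 6]

Each diagonal entry of L is the vertex degree and each off-diagonal entry is -1 where an edge is present, 0 otherwise; in the order [0, 1, 2, 3, 4, 5] the diagonal is [2, 2, 2, 4, 4, 2]. Diagonalising L (or applying a numerical eigensolver to the 6x6 matrix) gives the spectrum above. The single zero eigenvalue shows the graph is connected.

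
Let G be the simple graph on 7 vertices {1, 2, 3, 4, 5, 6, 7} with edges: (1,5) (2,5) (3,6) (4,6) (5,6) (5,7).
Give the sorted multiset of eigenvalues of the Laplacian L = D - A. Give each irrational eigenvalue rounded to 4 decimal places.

[0, 0.3983, 1, 1, 1, 3.3399, 5.2618]

Each diagonal entry of L is the vertex degree and each off-diagonal entry is -1 where an edge is present, 0 otherwise; in the order [1, 2, 3, 4, 5, 6, 7] the diagonal is [1, 1, 1, 1, 4, 3, 1]. Diagonalising L (or applying a numerical eigensolver to the 7x7 matrix) gives the spectrum above. The eigenvalues sum to 12, which equals trace(L) = 2|E|.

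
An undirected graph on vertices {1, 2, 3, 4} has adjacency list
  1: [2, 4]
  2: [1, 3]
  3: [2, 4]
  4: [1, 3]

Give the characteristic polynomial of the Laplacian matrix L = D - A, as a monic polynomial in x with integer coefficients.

x^4 - 8x^3 + 20x^2 - 16x

Each diagonal entry of L is the vertex degree and each off-diagonal entry is -1 where an edge is present, 0 otherwise; in the order [1, 2, 3, 4] the diagonal is [2, 2, 2, 2]. The eigenvalues of L are [0, 2, 2, 4]; the characteristic polynomial is the product of (x - lambda_i), which multiplies out to x^4 - 8x^3 + 20x^2 - 16x. The coefficient of x^3 equals -trace(L) = -8, matching the sum of degrees. There is one zero in the spectrum, matching the 1 component. The eigenvalues sum to 8, which equals trace(L) = 2|E|.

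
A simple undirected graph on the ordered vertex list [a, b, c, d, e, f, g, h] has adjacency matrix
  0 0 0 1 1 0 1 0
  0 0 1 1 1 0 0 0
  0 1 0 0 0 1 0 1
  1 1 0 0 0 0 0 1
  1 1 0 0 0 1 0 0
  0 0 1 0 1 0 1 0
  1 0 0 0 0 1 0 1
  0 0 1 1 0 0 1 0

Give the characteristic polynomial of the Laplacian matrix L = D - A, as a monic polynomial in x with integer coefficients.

x^8 - 24x^7 + 240x^6 - 1296x^5 + 4080x^4 - 7488x^3 + 7424x^2 - 3072x

Each diagonal entry of L is the vertex degree and each off-diagonal entry is -1 where an edge is present, 0 otherwise; in the order [a, b, c, d, e, f, g, h] the diagonal is [3, 3, 3, 3, 3, 3, 3, 3]. L has integer entries, so p(x) = det(xI - L) has integer coefficients. Expanding the determinant yields x^8 - 24x^7 + 240x^6 - 1296x^5 + 4080x^4 - 7488x^3 + 7424x^2 - 3072x. The constant term is 0 because L is singular (the all-ones vector lies in its kernel). The largest eigenvalue, 6, is at most the vertex count 8.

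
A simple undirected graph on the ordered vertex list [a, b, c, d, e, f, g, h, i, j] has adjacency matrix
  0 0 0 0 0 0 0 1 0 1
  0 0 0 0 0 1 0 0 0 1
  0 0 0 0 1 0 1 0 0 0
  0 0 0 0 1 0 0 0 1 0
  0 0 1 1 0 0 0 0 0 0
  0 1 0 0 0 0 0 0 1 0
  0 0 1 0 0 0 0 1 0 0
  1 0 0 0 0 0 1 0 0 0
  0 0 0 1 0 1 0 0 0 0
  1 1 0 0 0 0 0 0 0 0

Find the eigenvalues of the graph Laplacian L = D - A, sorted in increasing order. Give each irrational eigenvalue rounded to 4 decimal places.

With the vertex order [a, b, c, d, e, f, g, h, i, j], the degrees are [2, 2, 2, 2, 2, 2, 2, 2, 2, 2], giving D = diag(2, 2, 2, 2, 2, 2, 2, 2, 2, 2) and L = D - A. Since every row of L sums to 0, the all-ones vector is in the kernel and 0 is an eigenvalue. The single zero eigenvalue shows the graph is connected.

[0, 0.3820, 0.3820, 1.3820, 1.3820, 2.6180, 2.6180, 3.6180, 3.6180, 4]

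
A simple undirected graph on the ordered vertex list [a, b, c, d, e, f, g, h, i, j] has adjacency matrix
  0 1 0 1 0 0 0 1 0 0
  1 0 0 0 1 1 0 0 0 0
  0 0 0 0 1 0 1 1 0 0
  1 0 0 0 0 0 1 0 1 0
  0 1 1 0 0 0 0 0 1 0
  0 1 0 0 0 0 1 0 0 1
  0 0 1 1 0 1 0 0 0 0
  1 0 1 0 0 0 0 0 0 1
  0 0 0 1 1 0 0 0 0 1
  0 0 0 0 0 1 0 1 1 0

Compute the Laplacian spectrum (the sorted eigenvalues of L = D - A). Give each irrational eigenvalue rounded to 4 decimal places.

With the vertex order [a, b, c, d, e, f, g, h, i, j], the degrees are [3, 3, 3, 3, 3, 3, 3, 3, 3, 3], giving D = diag(3, 3, 3, 3, 3, 3, 3, 3, 3, 3) and L = D - A. L is symmetric positive semidefinite, so every eigenvalue is real and nonnegative. The largest eigenvalue, 5, is at most the vertex count 10.

[0, 2, 2, 2, 2, 2, 5, 5, 5, 5]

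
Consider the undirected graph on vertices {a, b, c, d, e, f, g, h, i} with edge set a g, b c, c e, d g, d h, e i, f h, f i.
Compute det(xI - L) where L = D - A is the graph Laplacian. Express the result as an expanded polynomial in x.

Each diagonal entry of L is the vertex degree and each off-diagonal entry is -1 where an edge is present, 0 otherwise; in the order [a, b, c, d, e, f, g, h, i] the diagonal is [1, 1, 2, 2, 2, 2, 2, 2, 2]. L has integer entries, so p(x) = det(xI - L) has integer coefficients. Expanding the determinant yields x^9 - 16x^8 + 105x^7 - 364x^6 + 715x^5 - 792x^4 + 462x^3 - 120x^2 + 9x. The constant term is 0 because L is singular (the all-ones vector lies in its kernel). By the matrix-tree theorem the graph has (1/9) * product of the nonzero eigenvalues = 1 spanning tree.

x^9 - 16x^8 + 105x^7 - 364x^6 + 715x^5 - 792x^4 + 462x^3 - 120x^2 + 9x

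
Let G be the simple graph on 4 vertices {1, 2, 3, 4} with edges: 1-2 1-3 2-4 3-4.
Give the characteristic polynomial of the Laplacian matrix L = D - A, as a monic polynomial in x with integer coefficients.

Each diagonal entry of L is the vertex degree and each off-diagonal entry is -1 where an edge is present, 0 otherwise; in the order [1, 2, 3, 4] the diagonal is [2, 2, 2, 2]. Computing det(xI - L) by cofactor expansion (or equivalently via sum-over-permutations) gives x^4 - 8x^3 + 20x^2 - 16x. Since p(0) = det(-L) = 0, x divides p(x). There is one zero in the spectrum, matching the 1 component.

x^4 - 8x^3 + 20x^2 - 16x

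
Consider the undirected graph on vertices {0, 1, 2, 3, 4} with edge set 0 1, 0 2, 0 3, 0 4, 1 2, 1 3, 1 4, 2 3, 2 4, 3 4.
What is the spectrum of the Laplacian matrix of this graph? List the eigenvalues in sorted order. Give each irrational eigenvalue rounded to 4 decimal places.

With the vertex order [0, 1, 2, 3, 4], the degrees are [4, 4, 4, 4, 4], giving D = diag(4, 4, 4, 4, 4) and L = D - A. Diagonalising L (or applying a numerical eigensolver to the 5x5 matrix) gives the spectrum above. The single zero eigenvalue shows the graph is connected. By the matrix-tree theorem the graph has (1/5) * product of the nonzero eigenvalues = 125 spanning trees. The eigenvalues sum to 20, which equals trace(L) = 2|E|.

[0, 5, 5, 5, 5]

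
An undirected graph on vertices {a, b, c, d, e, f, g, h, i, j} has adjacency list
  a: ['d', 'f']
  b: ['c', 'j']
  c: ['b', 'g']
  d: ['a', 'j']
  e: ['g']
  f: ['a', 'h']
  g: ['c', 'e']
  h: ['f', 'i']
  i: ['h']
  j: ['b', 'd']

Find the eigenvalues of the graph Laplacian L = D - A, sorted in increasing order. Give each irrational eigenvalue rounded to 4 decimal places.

Reading degrees in the order [a, b, c, d, e, f, g, h, i, j] gives [2, 2, 2, 2, 1, 2, 2, 2, 1, 2]; set D = diag(2, 2, 2, 2, 1, 2, 2, 2, 1, 2) and form L = D - A. Diagonalising L (or applying a numerical eigensolver to the 10x10 matrix) gives the spectrum above. There is one zero in the spectrum, matching the 1 component. The largest eigenvalue, 3.9021, is at most the vertex count 10.

[0, 0.0979, 0.3820, 0.8244, 1.3820, 2, 2.6180, 3.1756, 3.6180, 3.9021]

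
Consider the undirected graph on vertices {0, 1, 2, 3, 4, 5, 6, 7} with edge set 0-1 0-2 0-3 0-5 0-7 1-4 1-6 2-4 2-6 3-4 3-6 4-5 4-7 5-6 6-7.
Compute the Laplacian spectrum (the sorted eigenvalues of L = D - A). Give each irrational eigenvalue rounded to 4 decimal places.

[0, 3, 3, 3, 3, 5, 5, 8]

Reading degrees in the order [0, 1, 2, 3, 4, 5, 6, 7] gives [5, 3, 3, 3, 5, 3, 5, 3]; set D = diag(5, 3, 3, 3, 5, 3, 5, 3) and form L = D - A. Since every row of L sums to 0, the all-ones vector is in the kernel and 0 is an eigenvalue. There is one zero in the spectrum, matching the 1 component.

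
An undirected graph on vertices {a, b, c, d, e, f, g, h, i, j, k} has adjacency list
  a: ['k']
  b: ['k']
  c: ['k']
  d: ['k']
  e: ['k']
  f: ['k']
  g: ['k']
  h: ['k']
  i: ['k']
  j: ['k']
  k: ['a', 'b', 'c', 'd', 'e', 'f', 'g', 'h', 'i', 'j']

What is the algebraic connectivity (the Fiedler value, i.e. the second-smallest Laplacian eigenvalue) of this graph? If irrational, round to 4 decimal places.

1

Reading degrees in the order [a, b, c, d, e, f, g, h, i, j, k] gives [1, 1, 1, 1, 1, 1, 1, 1, 1, 1, 10]; set D = diag(1, 1, 1, 1, 1, 1, 1, 1, 1, 1, 10) and form L = D - A. The smallest Laplacian eigenvalue is always 0. The next one, lambda_2 = 1, measures how hard the graph is to disconnect: larger values mean better connectivity. There is one zero in the spectrum, matching the 1 component.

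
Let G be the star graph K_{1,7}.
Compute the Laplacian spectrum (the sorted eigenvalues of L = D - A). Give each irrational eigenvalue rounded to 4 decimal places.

[0, 1, 1, 1, 1, 1, 1, 8]

The graph has 8 vertices and degree multiset [7, 1, 1, 1, 1, 1, 1, 1]; D is the diagonal matrix of degrees and L = D - A. The multiplicity of 0 as a Laplacian eigenvalue equals the number of connected components. There is one zero in the spectrum, matching the 1 component.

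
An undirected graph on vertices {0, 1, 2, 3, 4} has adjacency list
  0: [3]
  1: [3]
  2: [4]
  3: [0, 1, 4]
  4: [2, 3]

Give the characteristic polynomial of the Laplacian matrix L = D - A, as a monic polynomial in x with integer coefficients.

x^5 - 8x^4 + 20x^3 - 18x^2 + 5x

With the vertex order [0, 1, 2, 3, 4], the degrees are [1, 1, 1, 3, 2], giving D = diag(1, 1, 1, 3, 2) and L = D - A. Computing det(xI - L) by cofactor expansion (or equivalently via sum-over-permutations) gives x^5 - 8x^4 + 20x^3 - 18x^2 + 5x. The constant term is 0 because L is singular (the all-ones vector lies in its kernel). The largest eigenvalue, 4.1701, is at most the vertex count 5.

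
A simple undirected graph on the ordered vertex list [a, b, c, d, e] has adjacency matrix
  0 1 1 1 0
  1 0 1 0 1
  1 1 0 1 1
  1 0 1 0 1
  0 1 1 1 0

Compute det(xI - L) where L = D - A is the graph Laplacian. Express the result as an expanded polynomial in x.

x^5 - 16x^4 + 94x^3 - 240x^2 + 225x

Each diagonal entry of L is the vertex degree and each off-diagonal entry is -1 where an edge is present, 0 otherwise; in the order [a, b, c, d, e] the diagonal is [3, 3, 4, 3, 3]. Computing det(xI - L) by cofactor expansion (or equivalently via sum-over-permutations) gives x^5 - 16x^4 + 94x^3 - 240x^2 + 225x. The coefficient of x^4 equals -trace(L) = -16, matching the sum of degrees. The eigenvalues sum to 16, which equals trace(L) = 2|E|. The largest eigenvalue, 5, is at most the vertex count 5.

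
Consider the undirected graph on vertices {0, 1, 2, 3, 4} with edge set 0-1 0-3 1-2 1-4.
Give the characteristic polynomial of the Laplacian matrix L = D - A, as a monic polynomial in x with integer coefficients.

Reading degrees in the order [0, 1, 2, 3, 4] gives [2, 3, 1, 1, 1]; set D = diag(2, 3, 1, 1, 1) and form L = D - A. L has integer entries, so p(x) = det(xI - L) has integer coefficients. Expanding the determinant yields x^5 - 8x^4 + 20x^3 - 18x^2 + 5x. The coefficient of x^4 equals -trace(L) = -8, matching the sum of degrees. The eigenvalues sum to 8, which equals trace(L) = 2|E|. By the matrix-tree theorem the graph has (1/5) * product of the nonzero eigenvalues = 1 spanning tree.

x^5 - 8x^4 + 20x^3 - 18x^2 + 5x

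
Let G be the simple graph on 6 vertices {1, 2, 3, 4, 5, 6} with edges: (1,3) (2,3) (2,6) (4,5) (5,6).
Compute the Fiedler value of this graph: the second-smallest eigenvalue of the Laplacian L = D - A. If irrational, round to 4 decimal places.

Each diagonal entry of L is the vertex degree and each off-diagonal entry is -1 where an edge is present, 0 otherwise; in the order [1, 2, 3, 4, 5, 6] the diagonal is [1, 2, 2, 1, 2, 2]. The sorted Laplacian eigenvalues are [0, 0.2679, 1, 2, 3, 3.7321]; the algebraic connectivity is the second entry, 0.2679. The largest eigenvalue, 3.7321, is at most the vertex count 6.

0.2679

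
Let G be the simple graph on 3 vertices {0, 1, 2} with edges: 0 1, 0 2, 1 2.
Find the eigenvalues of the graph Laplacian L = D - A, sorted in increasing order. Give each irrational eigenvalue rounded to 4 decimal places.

Reading degrees in the order [0, 1, 2] gives [2, 2, 2]; set D = diag(2, 2, 2) and form L = D - A. Since every row of L sums to 0, the all-ones vector is in the kernel and 0 is an eigenvalue. The single zero eigenvalue shows the graph is connected. The eigenvalues sum to 6, which equals trace(L) = 2|E|. There is one zero in the spectrum, matching the 1 component.

[0, 3, 3]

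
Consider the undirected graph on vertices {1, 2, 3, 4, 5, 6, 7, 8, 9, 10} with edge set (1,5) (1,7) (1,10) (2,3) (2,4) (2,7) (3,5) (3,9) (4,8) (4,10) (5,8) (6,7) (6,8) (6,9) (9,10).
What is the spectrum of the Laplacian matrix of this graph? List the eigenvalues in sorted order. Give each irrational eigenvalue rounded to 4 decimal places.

[0, 2, 2, 2, 2, 2, 5, 5, 5, 5]

With the vertex order [1, 2, 3, 4, 5, 6, 7, 8, 9, 10], the degrees are [3, 3, 3, 3, 3, 3, 3, 3, 3, 3], giving D = diag(3, 3, 3, 3, 3, 3, 3, 3, 3, 3) and L = D - A. Diagonalising L (or applying a numerical eigensolver to the 10x10 matrix) gives the spectrum above. The single zero eigenvalue shows the graph is connected. The largest eigenvalue, 5, is at most the vertex count 10. The eigenvalues sum to 30, which equals trace(L) = 2|E|.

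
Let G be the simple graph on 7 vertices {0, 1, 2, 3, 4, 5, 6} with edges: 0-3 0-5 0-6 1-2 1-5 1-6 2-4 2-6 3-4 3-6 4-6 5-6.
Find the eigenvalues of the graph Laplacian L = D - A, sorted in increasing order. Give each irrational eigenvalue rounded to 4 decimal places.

[0, 2, 2, 4, 4, 5, 7]

With the vertex order [0, 1, 2, 3, 4, 5, 6], the degrees are [3, 3, 3, 3, 3, 3, 6], giving D = diag(3, 3, 3, 3, 3, 3, 6) and L = D - A. The multiplicity of 0 as a Laplacian eigenvalue equals the number of connected components. The largest eigenvalue, 7, is at most the vertex count 7. By the matrix-tree theorem the graph has (1/7) * product of the nonzero eigenvalues = 320 spanning trees.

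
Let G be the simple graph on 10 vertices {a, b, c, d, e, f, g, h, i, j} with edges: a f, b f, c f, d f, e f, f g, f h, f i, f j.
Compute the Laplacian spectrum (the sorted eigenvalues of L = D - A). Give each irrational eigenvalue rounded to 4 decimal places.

Reading degrees in the order [a, b, c, d, e, f, g, h, i, j] gives [1, 1, 1, 1, 1, 9, 1, 1, 1, 1]; set D = diag(1, 1, 1, 1, 1, 9, 1, 1, 1, 1) and form L = D - A. Diagonalising L (or applying a numerical eigensolver to the 10x10 matrix) gives the spectrum above.

[0, 1, 1, 1, 1, 1, 1, 1, 1, 10]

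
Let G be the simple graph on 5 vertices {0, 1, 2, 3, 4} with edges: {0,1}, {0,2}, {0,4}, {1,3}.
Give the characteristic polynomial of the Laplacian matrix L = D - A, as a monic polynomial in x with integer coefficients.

Reading degrees in the order [0, 1, 2, 3, 4] gives [3, 2, 1, 1, 1]; set D = diag(3, 2, 1, 1, 1) and form L = D - A. Computing det(xI - L) by cofactor expansion (or equivalently via sum-over-permutations) gives x^5 - 8x^4 + 20x^3 - 18x^2 + 5x. Since p(0) = det(-L) = 0, x divides p(x). By the matrix-tree theorem the graph has (1/5) * product of the nonzero eigenvalues = 1 spanning tree. The eigenvalues sum to 8, which equals trace(L) = 2|E|.

x^5 - 8x^4 + 20x^3 - 18x^2 + 5x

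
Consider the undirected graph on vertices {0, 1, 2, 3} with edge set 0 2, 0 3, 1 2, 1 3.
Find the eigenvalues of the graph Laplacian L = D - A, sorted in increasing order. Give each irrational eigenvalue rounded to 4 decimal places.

Each diagonal entry of L is the vertex degree and each off-diagonal entry is -1 where an edge is present, 0 otherwise; in the order [0, 1, 2, 3] the diagonal is [2, 2, 2, 2]. Since every row of L sums to 0, the all-ones vector is in the kernel and 0 is an eigenvalue. The eigenvalues sum to 8, which equals trace(L) = 2|E|.

[0, 2, 2, 4]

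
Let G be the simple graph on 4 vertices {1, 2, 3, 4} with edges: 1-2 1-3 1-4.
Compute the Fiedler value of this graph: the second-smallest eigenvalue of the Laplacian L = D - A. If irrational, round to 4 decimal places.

1

Each diagonal entry of L is the vertex degree and each off-diagonal entry is -1 where an edge is present, 0 otherwise; in the order [1, 2, 3, 4] the diagonal is [3, 1, 1, 1]. Computing the eigenvalues of L and sorting gives [0, 1, 1, 4]. The Fiedler value lambda_2 = 1 is strictly positive, so the graph is connected. The eigenvalues sum to 6, which equals trace(L) = 2|E|. There is one zero in the spectrum, matching the 1 component.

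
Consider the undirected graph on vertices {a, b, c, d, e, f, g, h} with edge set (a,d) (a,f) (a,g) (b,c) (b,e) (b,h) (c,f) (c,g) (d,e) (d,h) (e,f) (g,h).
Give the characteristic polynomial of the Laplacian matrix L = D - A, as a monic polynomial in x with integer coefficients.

With the vertex order [a, b, c, d, e, f, g, h], the degrees are [3, 3, 3, 3, 3, 3, 3, 3], giving D = diag(3, 3, 3, 3, 3, 3, 3, 3) and L = D - A. Computing det(xI - L) by cofactor expansion (or equivalently via sum-over-permutations) gives x^8 - 24x^7 + 240x^6 - 1296x^5 + 4080x^4 - 7488x^3 + 7424x^2 - 3072x. The constant term is 0 because L is singular (the all-ones vector lies in its kernel). There is one zero in the spectrum, matching the 1 component.

x^8 - 24x^7 + 240x^6 - 1296x^5 + 4080x^4 - 7488x^3 + 7424x^2 - 3072x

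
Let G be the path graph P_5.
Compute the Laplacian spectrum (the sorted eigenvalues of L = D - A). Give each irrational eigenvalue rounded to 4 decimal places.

The graph has 5 vertices and degree multiset [2, 2, 2, 1, 1]; D is the diagonal matrix of degrees and L = D - A. Since every row of L sums to 0, the all-ones vector is in the kernel and 0 is an eigenvalue. The largest eigenvalue, 3.6180, is at most the vertex count 5.

[0, 0.3820, 1.3820, 2.6180, 3.6180]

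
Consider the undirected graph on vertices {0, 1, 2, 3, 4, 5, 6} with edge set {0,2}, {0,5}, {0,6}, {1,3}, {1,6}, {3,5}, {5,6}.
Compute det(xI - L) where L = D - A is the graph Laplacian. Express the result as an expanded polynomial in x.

x^7 - 14x^6 + 73x^5 - 174x^4 + 185x^3 - 66x^2

Each diagonal entry of L is the vertex degree and each off-diagonal entry is -1 where an edge is present, 0 otherwise; in the order [0, 1, 2, 3, 4, 5, 6] the diagonal is [3, 2, 1, 2, 0, 3, 3]. Computing det(xI - L) by cofactor expansion (or equivalently via sum-over-permutations) gives x^7 - 14x^6 + 73x^5 - 174x^4 + 185x^3 - 66x^2. Since p(0) = det(-L) = 0, x divides p(x).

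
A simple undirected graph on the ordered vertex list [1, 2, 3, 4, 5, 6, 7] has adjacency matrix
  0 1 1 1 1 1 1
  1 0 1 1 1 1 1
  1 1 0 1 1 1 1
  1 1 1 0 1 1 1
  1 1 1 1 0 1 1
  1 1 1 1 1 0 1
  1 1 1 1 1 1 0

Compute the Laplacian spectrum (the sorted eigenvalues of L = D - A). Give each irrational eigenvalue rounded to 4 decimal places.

Each diagonal entry of L is the vertex degree and each off-diagonal entry is -1 where an edge is present, 0 otherwise; in the order [1, 2, 3, 4, 5, 6, 7] the diagonal is [6, 6, 6, 6, 6, 6, 6]. L is symmetric positive semidefinite, so every eigenvalue is real and nonnegative.

[0, 7, 7, 7, 7, 7, 7]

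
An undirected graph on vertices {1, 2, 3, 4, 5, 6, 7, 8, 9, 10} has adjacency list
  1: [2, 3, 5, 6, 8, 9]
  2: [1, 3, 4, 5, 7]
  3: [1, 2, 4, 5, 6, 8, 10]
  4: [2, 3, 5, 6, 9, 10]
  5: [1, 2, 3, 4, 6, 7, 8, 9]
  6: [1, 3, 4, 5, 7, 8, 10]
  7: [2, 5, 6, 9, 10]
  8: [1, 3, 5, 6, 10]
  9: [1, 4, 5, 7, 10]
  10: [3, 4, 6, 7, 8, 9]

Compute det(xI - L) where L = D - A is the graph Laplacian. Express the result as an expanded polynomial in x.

With the vertex order [1, 2, 3, 4, 5, 6, 7, 8, 9, 10], the degrees are [6, 5, 7, 6, 8, 7, 5, 5, 5, 6], giving D = diag(6, 5, 7, 6, 8, 7, 5, 5, 5, 6) and L = D - A. Computing det(xI - L) by cofactor expansion (or equivalently via sum-over-permutations) gives x^10 - 60x^9 + 1585x^8 - 24190x^7 + 235006x^6 - 1506858x^5 + 6375972x^4 - 17165220x^3 + 26677113x^2 - 18234080x. Since p(0) = det(-L) = 0, x divides p(x). The largest eigenvalue, 9.3918, is at most the vertex count 10. There is one zero in the spectrum, matching the 1 component.

x^10 - 60x^9 + 1585x^8 - 24190x^7 + 235006x^6 - 1506858x^5 + 6375972x^4 - 17165220x^3 + 26677113x^2 - 18234080x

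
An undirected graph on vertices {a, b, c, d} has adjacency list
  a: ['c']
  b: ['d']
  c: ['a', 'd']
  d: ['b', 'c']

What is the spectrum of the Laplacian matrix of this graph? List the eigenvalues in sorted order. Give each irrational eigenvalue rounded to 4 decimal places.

Reading degrees in the order [a, b, c, d] gives [1, 1, 2, 2]; set D = diag(1, 1, 2, 2) and form L = D - A. Diagonalising L (or applying a numerical eigensolver to the 4x4 matrix) gives the spectrum above. The single zero eigenvalue shows the graph is connected. The eigenvalues sum to 6, which equals trace(L) = 2|E|.

[0, 0.5858, 2, 3.4142]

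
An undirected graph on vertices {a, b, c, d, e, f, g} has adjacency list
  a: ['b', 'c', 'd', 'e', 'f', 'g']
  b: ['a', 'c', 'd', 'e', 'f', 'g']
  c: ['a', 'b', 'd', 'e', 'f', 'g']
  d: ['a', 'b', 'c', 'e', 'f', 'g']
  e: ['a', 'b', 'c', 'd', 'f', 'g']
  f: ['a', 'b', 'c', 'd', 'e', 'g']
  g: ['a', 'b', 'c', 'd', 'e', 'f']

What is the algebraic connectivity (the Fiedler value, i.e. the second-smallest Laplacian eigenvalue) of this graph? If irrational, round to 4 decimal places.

Each diagonal entry of L is the vertex degree and each off-diagonal entry is -1 where an edge is present, 0 otherwise; in the order [a, b, c, d, e, f, g] the diagonal is [6, 6, 6, 6, 6, 6, 6]. Computing the eigenvalues of L and sorting gives [0, 7, 7, 7, 7, 7, 7]. The Fiedler value lambda_2 = 7 is strictly positive, so the graph is connected.

7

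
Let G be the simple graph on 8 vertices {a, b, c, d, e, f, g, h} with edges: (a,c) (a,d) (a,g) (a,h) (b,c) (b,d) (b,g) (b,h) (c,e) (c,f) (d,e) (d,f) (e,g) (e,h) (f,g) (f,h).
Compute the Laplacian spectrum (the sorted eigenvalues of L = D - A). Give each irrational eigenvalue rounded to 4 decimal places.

[0, 4, 4, 4, 4, 4, 4, 8]

Each diagonal entry of L is the vertex degree and each off-diagonal entry is -1 where an edge is present, 0 otherwise; in the order [a, b, c, d, e, f, g, h] the diagonal is [4, 4, 4, 4, 4, 4, 4, 4]. Diagonalising L (or applying a numerical eigensolver to the 8x8 matrix) gives the spectrum above. The single zero eigenvalue shows the graph is connected. By the matrix-tree theorem the graph has (1/8) * product of the nonzero eigenvalues = 4096 spanning trees. The largest eigenvalue, 8, is at most the vertex count 8.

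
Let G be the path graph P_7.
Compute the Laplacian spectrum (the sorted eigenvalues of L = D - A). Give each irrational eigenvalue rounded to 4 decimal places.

[0, 0.1981, 0.7530, 1.5550, 2.4450, 3.2470, 3.8019]

The graph has 7 vertices and degree multiset [2, 2, 2, 2, 2, 1, 1]; D is the diagonal matrix of degrees and L = D - A. L is symmetric positive semidefinite, so every eigenvalue is real and nonnegative. The single zero eigenvalue shows the graph is connected.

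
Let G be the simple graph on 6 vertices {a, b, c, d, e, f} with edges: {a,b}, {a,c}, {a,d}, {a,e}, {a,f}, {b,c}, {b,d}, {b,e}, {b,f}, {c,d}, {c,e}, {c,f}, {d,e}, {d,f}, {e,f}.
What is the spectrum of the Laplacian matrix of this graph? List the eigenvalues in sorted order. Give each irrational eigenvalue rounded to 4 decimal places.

Reading degrees in the order [a, b, c, d, e, f] gives [5, 5, 5, 5, 5, 5]; set D = diag(5, 5, 5, 5, 5, 5) and form L = D - A. Diagonalising L (or applying a numerical eigensolver to the 6x6 matrix) gives the spectrum above. The single zero eigenvalue shows the graph is connected. By the matrix-tree theorem the graph has (1/6) * product of the nonzero eigenvalues = 1296 spanning trees.

[0, 6, 6, 6, 6, 6]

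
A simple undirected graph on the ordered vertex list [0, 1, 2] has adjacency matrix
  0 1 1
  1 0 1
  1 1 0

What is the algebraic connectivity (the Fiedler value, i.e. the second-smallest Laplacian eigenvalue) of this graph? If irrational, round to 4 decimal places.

3

With the vertex order [0, 1, 2], the degrees are [2, 2, 2], giving D = diag(2, 2, 2) and L = D - A. The sorted Laplacian eigenvalues are [0, 3, 3]; the algebraic connectivity is the second entry, 3. By the matrix-tree theorem the graph has (1/3) * product of the nonzero eigenvalues = 3 spanning trees. The eigenvalues sum to 6, which equals trace(L) = 2|E|.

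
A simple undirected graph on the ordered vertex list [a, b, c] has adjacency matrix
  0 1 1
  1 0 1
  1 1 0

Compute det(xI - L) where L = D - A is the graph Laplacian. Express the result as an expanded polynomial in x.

x^3 - 6x^2 + 9x

Reading degrees in the order [a, b, c] gives [2, 2, 2]; set D = diag(2, 2, 2) and form L = D - A. L has integer entries, so p(x) = det(xI - L) has integer coefficients. Expanding the determinant yields x^3 - 6x^2 + 9x. The coefficient of x^2 equals -trace(L) = -6, matching the sum of degrees. By the matrix-tree theorem the graph has (1/3) * product of the nonzero eigenvalues = 3 spanning trees. The largest eigenvalue, 3, is at most the vertex count 3.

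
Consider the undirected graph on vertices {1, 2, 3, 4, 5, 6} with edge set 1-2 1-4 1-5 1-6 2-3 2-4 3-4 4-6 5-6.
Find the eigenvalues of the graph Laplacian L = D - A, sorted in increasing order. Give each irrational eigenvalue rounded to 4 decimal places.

Reading degrees in the order [1, 2, 3, 4, 5, 6] gives [4, 3, 2, 4, 2, 3]; set D = diag(4, 3, 2, 4, 2, 3) and form L = D - A. Diagonalising L (or applying a numerical eigensolver to the 6x6 matrix) gives the spectrum above. There is one zero in the spectrum, matching the 1 component.

[0, 1.1864, 3, 3.4707, 5, 5.3429]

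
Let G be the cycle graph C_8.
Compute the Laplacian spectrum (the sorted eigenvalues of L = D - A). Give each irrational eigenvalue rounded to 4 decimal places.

[0, 0.5858, 0.5858, 2, 2, 3.4142, 3.4142, 4]

The graph has 8 vertices and degree multiset [2, 2, 2, 2, 2, 2, 2, 2]; D is the diagonal matrix of degrees and L = D - A. L is symmetric positive semidefinite, so every eigenvalue is real and nonnegative. The single zero eigenvalue shows the graph is connected.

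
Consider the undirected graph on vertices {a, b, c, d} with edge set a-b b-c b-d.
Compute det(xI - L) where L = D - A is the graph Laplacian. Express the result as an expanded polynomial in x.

x^4 - 6x^3 + 9x^2 - 4x

With the vertex order [a, b, c, d], the degrees are [1, 3, 1, 1], giving D = diag(1, 3, 1, 1) and L = D - A. The eigenvalues of L are [0, 1, 1, 4]; the characteristic polynomial is the product of (x - lambda_i), which multiplies out to x^4 - 6x^3 + 9x^2 - 4x. Since p(0) = det(-L) = 0, x divides p(x).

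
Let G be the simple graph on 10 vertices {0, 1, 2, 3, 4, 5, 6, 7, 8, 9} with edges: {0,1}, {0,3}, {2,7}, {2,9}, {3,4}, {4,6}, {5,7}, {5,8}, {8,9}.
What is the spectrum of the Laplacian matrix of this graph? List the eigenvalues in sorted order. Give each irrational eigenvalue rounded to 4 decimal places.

With the vertex order [0, 1, 2, 3, 4, 5, 6, 7, 8, 9], the degrees are [2, 1, 2, 2, 2, 2, 1, 2, 2, 2], giving D = diag(2, 1, 2, 2, 2, 2, 1, 2, 2, 2) and L = D - A. Since every row of L sums to 0, the all-ones vector is in the kernel and 0 is an eigenvalue. The 2 zero eigenvalues correspond to the 2 connected components.

[0, 0, 0.3820, 1.3820, 1.3820, 1.3820, 2.6180, 3.6180, 3.6180, 3.6180]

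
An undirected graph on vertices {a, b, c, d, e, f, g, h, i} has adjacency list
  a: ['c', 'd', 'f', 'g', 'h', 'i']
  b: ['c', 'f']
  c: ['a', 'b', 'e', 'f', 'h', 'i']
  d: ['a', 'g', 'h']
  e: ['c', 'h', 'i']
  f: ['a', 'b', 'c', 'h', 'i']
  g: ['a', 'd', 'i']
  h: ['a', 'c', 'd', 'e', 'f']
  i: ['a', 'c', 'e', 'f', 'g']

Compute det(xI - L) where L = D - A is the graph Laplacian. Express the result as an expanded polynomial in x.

x^9 - 38x^8 + 614x^7 - 5492x^6 + 29636x^5 - 98402x^4 + 195469x^3 - 211352x^2 + 94734x

With the vertex order [a, b, c, d, e, f, g, h, i], the degrees are [6, 2, 6, 3, 3, 5, 3, 5, 5], giving D = diag(6, 2, 6, 3, 3, 5, 3, 5, 5) and L = D - A. L has integer entries, so p(x) = det(xI - L) has integer coefficients. Expanding the determinant yields x^9 - 38x^8 + 614x^7 - 5492x^6 + 29636x^5 - 98402x^4 + 195469x^3 - 211352x^2 + 94734x. The coefficient of x^8 equals -trace(L) = -38, matching the sum of degrees. The eigenvalues sum to 38, which equals trace(L) = 2|E|.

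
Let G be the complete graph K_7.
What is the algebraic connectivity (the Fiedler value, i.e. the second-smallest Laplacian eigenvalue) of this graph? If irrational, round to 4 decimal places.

7

The graph has 7 vertices and degree multiset [6, 6, 6, 6, 6, 6, 6]; D is the diagonal matrix of degrees and L = D - A. Computing the eigenvalues of L and sorting gives [0, 7, 7, 7, 7, 7, 7]. The Fiedler value lambda_2 = 7 is strictly positive, so the graph is connected.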